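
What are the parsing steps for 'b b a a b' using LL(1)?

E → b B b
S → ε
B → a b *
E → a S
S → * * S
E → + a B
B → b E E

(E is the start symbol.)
Stack is shown with the top on the left.

Stack      Input        Action
------------------------------
E $        b b a a b $  output E → b B b
b B b $    b b a a b $  match 'b'
B b $      b a a b $    output B → b E E
b E E b $  b a a b $    match 'b'
E E b $    a a b $      output E → a S
a S E b $  a a b $      match 'a'
S E b $    a b $        output S → ε
E b $      a b $        output E → a S
a S b $    a b $        match 'a'
S b $      b $          output S → ε
b $        b $          match 'b'
$          $            accept

The string is accepted.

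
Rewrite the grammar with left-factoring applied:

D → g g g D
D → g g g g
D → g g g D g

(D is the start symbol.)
D → g g g D'
D' → D D''
D'' → ε
D'' → g
D' → g

Left-factoring transforms A → αβ₁ | αβ₂ into A → αA' and A' → β₁ | β₂
(α is the longest common prefix among the alternatives). Repeat until
no nonterminal has two alternatives with a common prefix.

Round 1: D has alternatives sharing prefix 'g g g'. Introduce D': D → g g g D'
  Add: D' → D
  Add: D' → g
  Add: D' → D g

Round 2: D' has alternatives sharing prefix 'D'. Introduce D'': D' → D D''
  Add: D'' → ε
  Add: D'' → g

No remaining common prefixes — done.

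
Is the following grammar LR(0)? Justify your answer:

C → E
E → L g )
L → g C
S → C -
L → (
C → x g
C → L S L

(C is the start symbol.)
Yes, the grammar is LR(0)

Augment with C' → C and build the canonical LR(0) collection (I0 = CLOSURE({[C' → . C]}), then GOTO on every symbol after a dot until no new states appear). It has 15 states:
  I0: { [C → . E], [C → . L S L], [C → . x g], [C' → . C], [E → . L g )], [L → . (], [L → . g C] }  — shift
  I1: { [L → ( .] }  — reduce
  I2: { [C' → C .] }  — accept
  I3: { [C → E .] }  — reduce
  I4: { [C → . E], [C → . L S L], [C → . x g], [C → L . S L], [E → . L g )], [E → L . g )], [L → . (], [L → . g C], [S → . C -] }  — shift
  I5: { [C → . E], [C → . L S L], [C → . x g], [E → . L g )], [L → . (], [L → . g C], [L → g . C] }  — shift
  I6: { [C → x . g] }  — shift
  I7: { [C → x g .] }  — reduce
  I8: { [L → g C .] }  — reduce
  I9: { [S → C . -] }  — shift
  I10: { [C → L S . L], [L → . (], [L → . g C] }  — shift
  I11: { [C → . E], [C → . L S L], [C → . x g], [E → . L g )], [E → L g . )], [L → . (], [L → . g C], [L → g . C] }  — shift
  I12: { [E → L g ) .] }  — reduce
  I13: { [C → L S L .] }  — reduce
  I14: { [S → C - .] }  — reduce

Every state is either a pure shift/goto state or contains exactly one complete item and nothing to shift — no conflicts. The grammar is LR(0).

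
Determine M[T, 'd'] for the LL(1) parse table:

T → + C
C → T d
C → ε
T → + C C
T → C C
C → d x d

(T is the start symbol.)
To find M[T, 'd'], we find productions for T where 'd' is in the predict set (PREDICT(N → α) = (FIRST(α) \ {ε}) ∪ (FOLLOW(N) if α ⇒* ε)).

Relevant sets:
  FIRST(C) = { '+', 'd', ε }
  FOLLOW(T) = { $, 'd' }

T → + C: PREDICT = { '+' }
T → + C C: PREDICT = { '+' }
T → C C: PREDICT = { $, '+', 'd' }
  'd' is in predict set, so this production goes in M[T, 'd']

M[T, 'd'] = T → C C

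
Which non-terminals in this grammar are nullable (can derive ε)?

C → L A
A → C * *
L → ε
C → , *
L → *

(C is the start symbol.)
{ 'L' }

A non-terminal is nullable if it can derive ε (the empty string): either it has an ε-production, or it has a production whose right-hand side consists entirely of nullable non-terminals.

ε-productions: L → ε
So L is immediately nullable.
No further non-terminal can be added: every production for the remaining non-terminals contains a terminal or a non-nullable non-terminal.
Nullable = { 'L' }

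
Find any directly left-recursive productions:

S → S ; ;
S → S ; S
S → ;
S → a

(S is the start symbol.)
Yes, S is left-recursive

Direct left recursion occurs when N → N α for some non-terminal N (the right-hand side begins with the left-hand side itself).

S → S ; ;: LEFT RECURSIVE (starts with S)
S → S ; S: LEFT RECURSIVE (starts with S)
S → ;: starts with ';'
S → a: starts with a

The grammar has direct left recursion on: S.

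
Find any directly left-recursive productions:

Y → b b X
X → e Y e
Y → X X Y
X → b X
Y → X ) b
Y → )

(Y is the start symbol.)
Direct left recursion occurs when N → N α for some non-terminal N (the right-hand side begins with the left-hand side itself).

Y → b b X: starts with b
X → e Y e: starts with e
Y → X X Y: starts with X
X → b X: starts with b
Y → X ) b: starts with X
Y → ): starts with ')'

No direct left recursion found.

Answer: No direct left recursion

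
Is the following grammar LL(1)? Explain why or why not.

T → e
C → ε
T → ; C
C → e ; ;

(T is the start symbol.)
Yes, the grammar is LL(1).

A grammar is LL(1) if for each non-terminal N with multiple productions, the predict sets of those productions are pairwise disjoint, where PREDICT(N → α) = (FIRST(α) \ {ε}) ∪ (FOLLOW(N) if α ⇒* ε).

Relevant sets:
  FOLLOW(C) = { $ }

For T:
  PREDICT(T → e) = { 'e' }
  PREDICT(T → ';' C) = { ';' }
For C:
  PREDICT(C → ε) = { $ }
  PREDICT(C → e ';' ';') = { 'e' }

All predict sets are disjoint. The grammar IS LL(1).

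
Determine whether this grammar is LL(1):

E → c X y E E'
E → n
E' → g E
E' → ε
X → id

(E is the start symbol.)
Relevant sets:
  FOLLOW(E') = { $, 'g' }

For E:
  PREDICT(E → c X y E E') = { 'c' }
  PREDICT(E → n) = { 'n' }
For E':
  PREDICT(E' → g E) = { 'g' }
  PREDICT(E' → ε) = { $, 'g' }
X has a single production, so nothing to check there.

Conflict found: Predict set conflict for E': { 'g' }
The grammar is NOT LL(1).

Answer: No. Predict set conflict for E': { 'g' }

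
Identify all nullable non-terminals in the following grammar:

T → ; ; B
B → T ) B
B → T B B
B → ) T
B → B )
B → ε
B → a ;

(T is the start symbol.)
ε-productions: B → ε
So B is immediately nullable.
No further non-terminal can be added: every production for the remaining non-terminals contains a terminal or a non-nullable non-terminal.
Nullable = { 'B' }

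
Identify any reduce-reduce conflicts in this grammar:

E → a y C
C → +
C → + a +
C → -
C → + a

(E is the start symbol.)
No reduce-reduce conflicts

A reduce-reduce conflict occurs when an LR(0) state has two complete items [A → α .] and [B → β .] — both call for a reduction, and with no lookahead the parser cannot choose between them.

Augment with E' → E and build the canonical LR(0) collection (I0 = CLOSURE({[E' → . E]}), then GOTO on every symbol after a dot until no new states appear). It has 9 states:
  I0: { [E → . a y C], [E' → . E] }  — shift
  I1: { [E' → E .] }  — accept
  I2: { [E → a . y C] }  — shift
  I3: { [C → . + a +], [C → . + a], [C → . +], [C → . -], [E → a y . C] }  — shift
  I4: { [C → + . a +], [C → + . a], [C → + .] }  — shift, reduce
  I5: { [C → - .] }  — reduce
  I6: { [E → a y C .] }  — reduce
  I7: { [C → + a . +], [C → + a .] }  — shift, reduce
  I8: { [C → + a + .] }  — reduce

No state contains more than one complete item.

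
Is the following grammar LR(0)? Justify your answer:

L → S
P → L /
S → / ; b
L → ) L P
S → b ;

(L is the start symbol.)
Yes, the grammar is LR(0)

Augment with L' → L and build the canonical LR(0) collection (I0 = CLOSURE({[L' → . L]}), then GOTO on every symbol after a dot until no new states appear). It has 13 states:
  I0: { [L → . ) L P], [L → . S], [L' → . L], [S → . / ; b], [S → . b ;] }  — shift
  I1: { [L → ) . L P], [L → . ) L P], [L → . S], [S → . / ; b], [S → . b ;] }  — shift
  I2: { [S → / . ; b] }  — shift
  I3: { [L' → L .] }  — accept
  I4: { [L → S .] }  — reduce
  I5: { [S → b . ;] }  — shift
  I6: { [S → b ; .] }  — reduce
  I7: { [S → / ; . b] }  — shift
  I8: { [S → / ; b .] }  — reduce
  I9: { [L → ) L . P], [L → . ) L P], [L → . S], [P → . L /], [S → . / ; b], [S → . b ;] }  — shift
  I10: { [P → L . /] }  — shift
  I11: { [L → ) L P .] }  — reduce
  I12: { [P → L / .] }  — reduce

Every state is either a pure shift/goto state or contains exactly one complete item and nothing to shift — no conflicts. The grammar is LR(0).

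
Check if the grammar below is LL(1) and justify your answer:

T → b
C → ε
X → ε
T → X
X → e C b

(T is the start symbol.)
A grammar is LL(1) if for each non-terminal N with multiple productions, the predict sets of those productions are pairwise disjoint, where PREDICT(N → α) = (FIRST(α) \ {ε}) ∪ (FOLLOW(N) if α ⇒* ε).

Relevant sets:
  FIRST(X) = { 'e', ε }
  FOLLOW(T) = { $ }
  FOLLOW(X) = { $ }

For T:
  PREDICT(T → b) = { 'b' }
  PREDICT(T → X) = { $, 'e' }
For X:
  PREDICT(X → ε) = { $ }
  PREDICT(X → e C b) = { 'e' }
C has a single production, so nothing to check there.

All predict sets are disjoint. The grammar IS LL(1).

Answer: Yes, the grammar is LL(1).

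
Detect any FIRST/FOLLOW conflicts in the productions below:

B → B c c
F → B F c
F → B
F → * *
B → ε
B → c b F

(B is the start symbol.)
Yes. B → B c c with FOLLOW(B) on { 'c' }; B → c b F with FOLLOW(B) on { 'c' }; F → B F c with FOLLOW(F) on { '*', 'c' }; F → '*' '*' with FOLLOW(F) on { '*' }

A FIRST/FOLLOW conflict occurs when a non-terminal N has a nullable alternative N → β (β ⇒* ε) and another alternative N → α with FIRST(α) ∩ FOLLOW(N) ≠ ∅: on such a lookahead the parser cannot decide between expanding α and letting N vanish via β.

Nullable non-terminals: B, F.
FIRST sets used below: FIRST(B) = { 'c', ε }, FIRST(F) = { '*', 'c', ε }

B: nullable alternative(s) B → ε; FOLLOW(B) = { $, '*', 'c' }
  B → B c c: FIRST \ {ε} = { 'c' } — overlaps FOLLOW(B) on { 'c' }: CONFLICT
  B → ε: FIRST \ {ε} = { } — this is the only nullable alternative, skip
  B → c b F: FIRST \ {ε} = { 'c' } — overlaps FOLLOW(B) on { 'c' }: CONFLICT

F: nullable alternative(s) F → B; FOLLOW(F) = { $, '*', 'c' }
  F → B F c: FIRST \ {ε} = { '*', 'c' } — overlaps FOLLOW(F) on { '*', 'c' }: CONFLICT
  F → B: FIRST \ {ε} = { 'c' } — this is the only nullable alternative, skip
  F → * *: FIRST \ {ε} = { '*' } — overlaps FOLLOW(F) on { '*' }: CONFLICT

So the grammar has 4 FIRST/FOLLOW conflicts (marked CONFLICT above).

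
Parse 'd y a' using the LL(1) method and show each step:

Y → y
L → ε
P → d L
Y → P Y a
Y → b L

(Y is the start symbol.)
LL(1) parsing maintains a stack (initially the start symbol over $) and the input. At each step: if the stack top is a terminal, match it against the current input token; if it is a non-terminal N, replace it with the RHS of M[N, lookahead] (the unique production whose predict set contains the lookahead).

Stack is shown with the top on the left.

Stack      Input    Action
--------------------------
Y $        d y a $  output Y → P Y a
P Y a $    d y a $  output P → d L
d L Y a $  d y a $  match 'd'
L Y a $    y a $    output L → ε
Y a $      y a $    output Y → y
y a $      y a $    match 'y'
a $        a $      match 'a'
$          $        accept

The string is accepted.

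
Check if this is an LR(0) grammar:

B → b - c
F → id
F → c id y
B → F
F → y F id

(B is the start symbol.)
Augment with B' → B and build the canonical LR(0) collection (I0 = CLOSURE({[B' → . B]}), then GOTO on every symbol after a dot until no new states appear). It has 13 states:
  I0: { [B → . F], [B → . b - c], [B' → . B], [F → . c id y], [F → . id], [F → . y F id] }  — shift
  I1: { [B' → B .] }  — accept
  I2: { [B → F .] }  — reduce
  I3: { [B → b . - c] }  — shift
  I4: { [F → c . id y] }  — shift
  I5: { [F → id .] }  — reduce
  I6: { [F → . c id y], [F → . id], [F → . y F id], [F → y . F id] }  — shift
  I7: { [F → y F . id] }  — shift
  I8: { [F → y F id .] }  — reduce
  I9: { [F → c id . y] }  — shift
  I10: { [F → c id y .] }  — reduce
  I11: { [B → b - . c] }  — shift
  I12: { [B → b - c .] }  — reduce

Every state is either a pure shift/goto state or contains exactly one complete item and nothing to shift — no conflicts. The grammar is LR(0).

Answer: Yes, the grammar is LR(0)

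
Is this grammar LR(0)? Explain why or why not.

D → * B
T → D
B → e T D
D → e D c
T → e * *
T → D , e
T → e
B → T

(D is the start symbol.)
No. Shift-reduce conflict between [T → D .] and [T → D . , e]

Augment with D' → D and build the canonical LR(0) collection (I0 = CLOSURE({[D' → . D]}), then GOTO on every symbol after a dot until no new states appear). It has 18 states:
  I0: { [D → . * B], [D → . e D c], [D' → . D] }  — shift
  I1: { [B → . T], [B → . e T D], [D → * . B], [D → . * B], [D → . e D c], [T → . D , e], [T → . D], [T → . e * *], [T → . e] }  — shift
  I2: { [D' → D .] }  — accept
  I3: { [D → . * B], [D → . e D c], [D → e . D c] }  — shift
  I4: { [D → e D . c] }  — shift
  I5: { [D → e D c .] }  — reduce
  I6: { [D → * B .] }  — reduce
  I7: { [T → D . , e], [T → D .] }  — shift, reduce
  I8: { [B → T .] }  — reduce
  I9: { [B → e . T D], [D → . * B], [D → . e D c], [D → e . D c], [T → . D , e], [T → . D], [T → . e * *], [T → . e], [T → e . * *], [T → e .] }  — shift, reduce
  I10: { [B → . T], [B → . e T D], [D → * . B], [D → . * B], [D → . e D c], [T → . D , e], [T → . D], [T → . e * *], [T → . e], [T → e * . *] }  — shift
  I11: { [D → e D . c], [T → D . , e], [T → D .] }  — shift, reduce
  I12: { [B → e T . D], [D → . * B], [D → . e D c] }  — shift
  I13: { [D → . * B], [D → . e D c], [D → e . D c], [T → e . * *], [T → e .] }  — shift, reduce
  I14: { [B → e T D .] }  — reduce
  I15: { [T → D , . e] }  — shift
  I16: { [T → D , e .] }  — reduce
  I17: { [B → . T], [B → . e T D], [D → * . B], [D → . * B], [D → . e D c], [T → . D , e], [T → . D], [T → . e * *], [T → . e], [T → e * * .] }  — shift, reduce

Conflict in state I7:
  Shift-reduce conflict between [T → D .] and [T → D . , e]
So the grammar is NOT LR(0).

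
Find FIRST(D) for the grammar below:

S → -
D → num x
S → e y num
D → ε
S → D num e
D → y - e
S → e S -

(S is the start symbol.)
From D → num x:
  - num is a terminal: add 'num' and stop
From D → ε:
  - ε-production, so ε ∈ FIRST(D)
From D → y - e:
  - y is a terminal: add 'y' and stop

Collecting: FIRST(D) = { 'num', 'y', ε }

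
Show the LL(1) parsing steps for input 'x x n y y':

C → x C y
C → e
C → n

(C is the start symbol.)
LL(1) parsing maintains a stack (initially the start symbol over $) and the input. At each step: if the stack top is a terminal, match it against the current input token; if it is a non-terminal N, replace it with the RHS of M[N, lookahead] (the unique production whose predict set contains the lookahead).

Stack is shown with the top on the left.

Stack      Input        Action
------------------------------
C $        x x n y y $  output C → x C y
x C y $    x x n y y $  match 'x'
C y $      x n y y $    output C → x C y
x C y y $  x n y y $    match 'x'
C y y $    n y y $      output C → n
n y y $    n y y $      match 'n'
y y $      y y $        match 'y'
y $        y $          match 'y'
$          $            accept

The string is accepted.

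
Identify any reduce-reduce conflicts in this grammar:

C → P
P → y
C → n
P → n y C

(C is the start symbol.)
Augment with C' → C and build the canonical LR(0) collection (I0 = CLOSURE({[C' → . C]}), then GOTO on every symbol after a dot until no new states appear). It has 7 states:
  I0: { [C → . P], [C → . n], [C' → . C], [P → . n y C], [P → . y] }  — shift
  I1: { [C' → C .] }  — accept
  I2: { [C → P .] }  — reduce
  I3: { [C → n .], [P → n . y C] }  — shift, reduce
  I4: { [P → y .] }  — reduce
  I5: { [C → . P], [C → . n], [P → . n y C], [P → . y], [P → n y . C] }  — shift
  I6: { [P → n y C .] }  — reduce

No state contains more than one complete item.

Answer: No reduce-reduce conflicts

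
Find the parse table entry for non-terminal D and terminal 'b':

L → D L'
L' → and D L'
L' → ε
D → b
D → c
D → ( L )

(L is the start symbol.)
D → b

To find M[D, 'b'], we find productions for D where 'b' is in the predict set (PREDICT(N → α) = (FIRST(α) \ {ε}) ∪ (FOLLOW(N) if α ⇒* ε)).

D → b: PREDICT = { 'b' }
  'b' is in predict set, so this production goes in M[D, 'b']
D → c: PREDICT = { 'c' }
D → ( L ): PREDICT = { '(' }

M[D, 'b'] = D → b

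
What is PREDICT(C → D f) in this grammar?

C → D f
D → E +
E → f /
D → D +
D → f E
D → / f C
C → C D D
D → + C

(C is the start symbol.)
{ '+', '/', 'f' }

PREDICT(C → D f) = (FIRST(RHS) \ {ε}) ∪ (FOLLOW(C) if ε ∈ FIRST(RHS), i.e. RHS ⇒* ε)
FIRST(D) = { '+', '/', 'f' }
FIRST(D f) = { '+', '/', 'f' }
ε ∉ FIRST(D f), so FOLLOW(C) is not added.
PREDICT(C → D f) = { '+', '/', 'f' }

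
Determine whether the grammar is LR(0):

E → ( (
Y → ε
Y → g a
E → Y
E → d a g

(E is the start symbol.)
No. Shift-reduce conflict between [Y → .] and [E → . ( (]

A grammar is LR(0) if no state in the canonical LR(0) collection has:
  - both a shift item (dot before a terminal) and a complete item (shift-reduce conflict), or
  - two or more complete items (reduce-reduce conflict; the accept item [E' → E .] counts as a complete item here).

Augment with E' → E and build the canonical LR(0) collection (I0 = CLOSURE({[E' → . E]}), then GOTO on every symbol after a dot until no new states appear). It has 10 states:
  I0: { [E → . ( (], [E → . Y], [E → . d a g], [E' → . E], [Y → . g a], [Y → .] }  — shift, reduce
  I1: { [E → ( . (] }  — shift
  I2: { [E' → E .] }  — accept
  I3: { [E → Y .] }  — reduce
  I4: { [E → d . a g] }  — shift
  I5: { [Y → g . a] }  — shift
  I6: { [Y → g a .] }  — reduce
  I7: { [E → d a . g] }  — shift
  I8: { [E → d a g .] }  — reduce
  I9: { [E → ( ( .] }  — reduce

Conflict in state I0:
  Shift-reduce conflict between [Y → .] and [E → . ( (]
So the grammar is NOT LR(0).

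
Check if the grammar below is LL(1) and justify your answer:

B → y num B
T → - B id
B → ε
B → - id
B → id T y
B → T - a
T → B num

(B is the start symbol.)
No. Predict set conflict for B: { 'y' }

Relevant sets:
  FIRST(T) = { '-', 'id', 'num', 'y' }
  FIRST(B) = { '-', 'id', 'num', 'y', ε }
  FOLLOW(B) = { $, 'id', 'num' }

For B:
  PREDICT(B → y num B) = { 'y' }
  PREDICT(B → ε) = { $, 'id', 'num' }
  PREDICT(B → '-' id) = { '-' }
  PREDICT(B → id T y) = { 'id' }
  PREDICT(B → T '-' a) = { '-', 'id', 'num', 'y' }
For T:
  PREDICT(T → '-' B id) = { '-' }
  PREDICT(T → B num) = { '-', 'id', 'num', 'y' }

Conflict found: Predict set conflict for B: { 'y' }
The grammar is NOT LL(1).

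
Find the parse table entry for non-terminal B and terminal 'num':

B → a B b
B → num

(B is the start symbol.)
B → num

To find M[B, 'num'], we find productions for B where 'num' is in the predict set (PREDICT(N → α) = (FIRST(α) \ {ε}) ∪ (FOLLOW(N) if α ⇒* ε)).

B → a B b: PREDICT = { 'a' }
B → num: PREDICT = { 'num' }
  'num' is in predict set, so this production goes in M[B, 'num']

M[B, 'num'] = B → num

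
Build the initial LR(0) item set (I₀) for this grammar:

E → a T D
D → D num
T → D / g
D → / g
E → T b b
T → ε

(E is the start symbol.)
First, augment the grammar with E' → E
I₀ = CLOSURE({ [E' → . E] }):
  [E' → . E] has the dot before E: add [E → . a T D], [E → . T b b]
  [E → . T b b] has the dot before T: add [T → . D / g], [T → .]
  [T → . D / g] has the dot before D: add [D → . D num], [D → . / g]
No further items can be added.

I₀ = { [D → . / g], [D → . D num], [E → . T b b], [E → . a T D], [E' → . E], [T → . D / g], [T → .] }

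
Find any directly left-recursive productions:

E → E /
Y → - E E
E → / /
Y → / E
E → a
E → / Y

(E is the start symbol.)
Direct left recursion occurs when N → N α for some non-terminal N (the right-hand side begins with the left-hand side itself).

E → E /: LEFT RECURSIVE (starts with E)
Y → - E E: starts with '-'
E → / /: starts with '/'
Y → / E: starts with '/'
E → a: starts with a
E → / Y: starts with '/'

The grammar has direct left recursion on: E.

Answer: Yes, E is left-recursive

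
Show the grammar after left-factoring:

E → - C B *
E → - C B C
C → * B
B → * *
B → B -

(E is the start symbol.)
E → - C B E'
E' → *
E' → C
C → * B
B → * *
B → B -

Left-factoring transforms A → αβ₁ | αβ₂ into A → αA' and A' → β₁ | β₂
(α is the longest common prefix among the alternatives). Repeat until
no nonterminal has two alternatives with a common prefix.

Round 1: E has alternatives sharing prefix '- C B'. Introduce E': E → - C B E'
  Add: E' → *
  Add: E' → C

No remaining common prefixes — done.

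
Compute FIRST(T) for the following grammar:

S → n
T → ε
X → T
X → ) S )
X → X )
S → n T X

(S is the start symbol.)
{ ε }

From T → ε:
  - ε-production, so ε ∈ FIRST(T)

Collecting: FIRST(T) = { ε }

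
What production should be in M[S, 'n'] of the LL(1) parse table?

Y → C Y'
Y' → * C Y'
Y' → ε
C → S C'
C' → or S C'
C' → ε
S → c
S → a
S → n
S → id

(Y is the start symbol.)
S → n

To find M[S, 'n'], we find productions for S where 'n' is in the predict set (PREDICT(N → α) = (FIRST(α) \ {ε}) ∪ (FOLLOW(N) if α ⇒* ε)).

S → c: PREDICT = { 'c' }
S → a: PREDICT = { 'a' }
S → n: PREDICT = { 'n' }
  'n' is in predict set, so this production goes in M[S, 'n']
S → id: PREDICT = { 'id' }

M[S, 'n'] = S → n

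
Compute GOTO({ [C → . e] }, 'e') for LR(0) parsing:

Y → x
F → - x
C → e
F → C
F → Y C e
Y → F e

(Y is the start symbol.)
GOTO(I, 'e') = CLOSURE({ [A → αX.β] : [A → α.Xβ] ∈ I, X = 'e' })

Items with dot before 'e', with the dot advanced:
  [C → . e] → [C → e .]
Closure adds nothing (no advanced item has the dot before a non-terminal).

GOTO = { [C → e .] }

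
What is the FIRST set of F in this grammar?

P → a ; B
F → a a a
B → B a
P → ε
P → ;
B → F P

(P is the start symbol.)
To compute FIRST(F), examine every production with F on the left-hand side, reading each right-hand side left to right until a non-nullable symbol is reached.

From F → a a a:
  - a is a terminal: add 'a' and stop

Collecting: FIRST(F) = { 'a' }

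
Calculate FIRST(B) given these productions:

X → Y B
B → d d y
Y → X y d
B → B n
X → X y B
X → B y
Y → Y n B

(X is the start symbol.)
From B → d d y:
  - d is a terminal: add 'd' and stop
From B → B n:
  - B is the symbol being defined: contributes nothing new
    B is not nullable, so stop

Collecting: FIRST(B) = { 'd' }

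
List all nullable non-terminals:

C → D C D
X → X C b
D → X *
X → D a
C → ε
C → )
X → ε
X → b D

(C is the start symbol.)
ε-productions: C → ε, X → ε
So C, X are immediately nullable.
No further non-terminal can be added: every production for the remaining non-terminals contains a terminal or a non-nullable non-terminal.
Nullable = { 'C', 'X' }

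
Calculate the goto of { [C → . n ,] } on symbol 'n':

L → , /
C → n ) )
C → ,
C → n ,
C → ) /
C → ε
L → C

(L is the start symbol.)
{ [C → n . ,] }

GOTO(I, 'n') = CLOSURE({ [A → αX.β] : [A → α.Xβ] ∈ I, X = 'n' })

Items with dot before 'n', with the dot advanced:
  [C → . n ,] → [C → n . ,]
Closure adds nothing (no advanced item has the dot before a non-terminal).

GOTO = { [C → n . ,] }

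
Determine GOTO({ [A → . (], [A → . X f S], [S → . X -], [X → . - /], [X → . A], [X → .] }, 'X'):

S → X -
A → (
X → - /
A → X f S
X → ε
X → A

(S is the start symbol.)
{ [A → X . f S], [S → X . -] }

GOTO(I, 'X') = CLOSURE({ [A → αX.β] : [A → α.Xβ] ∈ I, X = 'X' })

Items with dot before 'X', with the dot advanced:
  [A → . X f S] → [A → X . f S]
  [S → . X -] → [S → X . -]
Closure adds nothing (no advanced item has the dot before a non-terminal).

GOTO = { [A → X . f S], [S → X . -] }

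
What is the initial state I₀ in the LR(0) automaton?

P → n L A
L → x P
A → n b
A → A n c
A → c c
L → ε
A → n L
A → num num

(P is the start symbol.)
{ [P → . n L A], [P' → . P] }

First, augment the grammar with P' → P
I₀ = CLOSURE({ [P' → . P] }):
  [P' → . P] has the dot before P: add [P → . n L A]
No further items can be added.

I₀ = { [P → . n L A], [P' → . P] }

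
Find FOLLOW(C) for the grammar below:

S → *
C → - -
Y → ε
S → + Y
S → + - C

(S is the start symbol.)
{ $ }

To compute FOLLOW(C), find every occurrence of C on a right-hand side N → α C β: add FIRST(β) \ {ε}, and if β is empty or nullable also add FOLLOW(N). Iterate to a fixed point.

In S → + - C: C is at the end, add FOLLOW(S)

The FOLLOW sets referred to above (computed the same way, to a fixed point):
  FOLLOW(S) = { $ }

Taking the union: FOLLOW(C) = { $ }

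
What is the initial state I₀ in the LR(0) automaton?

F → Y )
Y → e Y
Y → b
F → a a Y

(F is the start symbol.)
{ [F → . Y )], [F → . a a Y], [F' → . F], [Y → . b], [Y → . e Y] }

First, augment the grammar with F' → F
I₀ = CLOSURE({ [F' → . F] }):
  [F' → . F] has the dot before F: add [F → . Y )], [F → . a a Y]
  [F → . Y )] has the dot before Y: add [Y → . e Y], [Y → . b]
No further items can be added.

I₀ = { [F → . Y )], [F → . a a Y], [F' → . F], [Y → . b], [Y → . e Y] }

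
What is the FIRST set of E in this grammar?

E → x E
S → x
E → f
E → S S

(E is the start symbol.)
{ 'f', 'x' }

To compute FIRST(E), examine every production with E on the left-hand side, reading each right-hand side left to right until a non-nullable symbol is reached.

FIRST sets of the other non-terminals involved (by the same procedure, iterated to a fixed point):
  FIRST(S) = { 'x' }

From E → x E:
  - x is a terminal: add 'x' and stop
From E → f:
  - f is a terminal: add 'f' and stop
From E → S S:
  - S is a non-terminal: add FIRST(S) \ {ε} = { 'x' }
    S is not nullable, so stop

Collecting: FIRST(E) = { 'f', 'x' }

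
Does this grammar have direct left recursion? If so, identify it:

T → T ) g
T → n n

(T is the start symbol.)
Direct left recursion occurs when N → N α for some non-terminal N (the right-hand side begins with the left-hand side itself).

T → T ) g: LEFT RECURSIVE (starts with T)
T → n n: starts with n

The grammar has direct left recursion on: T.

Answer: Yes, T is left-recursive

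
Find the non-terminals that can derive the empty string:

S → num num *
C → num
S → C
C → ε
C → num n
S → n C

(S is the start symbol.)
A non-terminal is nullable if it can derive ε (the empty string): either it has an ε-production, or it has a production whose right-hand side consists entirely of nullable non-terminals.

ε-productions: C → ε
So C is immediately nullable.
S → C: every symbol on the right is nullable, so S is nullable too.
Every non-terminal is now nullable.
Nullable = { 'C', 'S' }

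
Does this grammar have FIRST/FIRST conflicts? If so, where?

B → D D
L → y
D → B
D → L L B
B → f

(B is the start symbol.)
Yes. B → D D / B → f on { 'f' }; D → B / D → L L B on { 'y' }

A FIRST/FIRST conflict occurs when two productions N → α and N → β for the same non-terminal have FIRST(α) ∩ FIRST(β) ≠ ∅ (with ε ∈ FIRST of a nullable right-hand side, so two nullable alternatives also conflict).

FIRST sets of the non-terminals at (or reachable through a nullable prefix from) the front of some alternative:
  FIRST(D) = { 'f', 'y' }
  FIRST(B) = { 'f', 'y' }
  FIRST(L) = { 'y' }

Productions for B:
  B → D D: FIRST = { 'f', 'y' }
  B → f: FIRST = { 'f' }
Productions for D:
  D → B: FIRST = { 'f', 'y' }
  D → L L B: FIRST = { 'y' }
L has only one production, so no FIRST/FIRST conflict is possible there.

Conflict for B: B → D D and B → f
  Overlap: { 'f' }
Conflict for D: D → B and D → L L B
  Overlap: { 'y' }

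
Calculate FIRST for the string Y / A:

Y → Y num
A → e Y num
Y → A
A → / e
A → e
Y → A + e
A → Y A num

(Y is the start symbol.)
{ '/', 'e' }

FIRST sets of the non-terminals involved (from the grammar, by fixed-point iteration):
  FIRST(Y) = { '/', 'e' }

To compute FIRST(Y / A), process the symbols left to right:
Symbol Y is a non-terminal. Add FIRST(Y) \ {ε} = { '/', 'e' }
Y is not nullable (ε ∉ FIRST(Y)), so stop here.
FIRST(Y / A) = { '/', 'e' }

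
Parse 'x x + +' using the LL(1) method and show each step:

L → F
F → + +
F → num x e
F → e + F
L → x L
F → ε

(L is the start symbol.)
LL(1) parsing maintains a stack (initially the start symbol over $) and the input. At each step: if the stack top is a terminal, match it against the current input token; if it is a non-terminal N, replace it with the RHS of M[N, lookahead] (the unique production whose predict set contains the lookahead).

Stack is shown with the top on the left.

Stack  Input      Action
------------------------
L $    x x + + $  output L → x L
x L $  x x + + $  match 'x'
L $    x + + $    output L → x L
x L $  x + + $    match 'x'
L $    + + $      output L → F
F $    + + $      output F → + +
+ + $  + + $      match '+'
+ $    + $        match '+'
$      $          accept

The string is accepted.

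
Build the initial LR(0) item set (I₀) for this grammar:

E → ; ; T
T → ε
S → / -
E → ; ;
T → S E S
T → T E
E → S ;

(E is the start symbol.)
{ [E → . ; ; T], [E → . ; ;], [E → . S ;], [E' → . E], [S → . / -] }

First, augment the grammar with E' → E
I₀ = CLOSURE({ [E' → . E] }):
  [E' → . E] has the dot before E: add [E → . ; ; T], [E → . ; ;], [E → . S ;]
  [E → . S ;] has the dot before S: add [S → . / -]
No further items can be added.

I₀ = { [E → . ; ; T], [E → . ; ;], [E → . S ;], [E' → . E], [S → . / -] }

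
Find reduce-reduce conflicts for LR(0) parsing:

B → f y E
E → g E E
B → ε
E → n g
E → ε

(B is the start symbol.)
A reduce-reduce conflict occurs when an LR(0) state has two complete items [A → α .] and [B → β .] — both call for a reduction, and with no lookahead the parser cannot choose between them.

Augment with B' → B and build the canonical LR(0) collection (I0 = CLOSURE({[B' → . B]}), then GOTO on every symbol after a dot until no new states appear). It has 10 states:
  I0: { [B → . f y E], [B → .], [B' → . B] }  — shift, reduce
  I1: { [B' → B .] }  — accept
  I2: { [B → f . y E] }  — shift
  I3: { [B → f y . E], [E → . g E E], [E → . n g], [E → .] }  — shift, reduce
  I4: { [B → f y E .] }  — reduce
  I5: { [E → . g E E], [E → . n g], [E → .], [E → g . E E] }  — shift, reduce
  I6: { [E → n . g] }  — shift
  I7: { [E → n g .] }  — reduce
  I8: { [E → . g E E], [E → . n g], [E → .], [E → g E . E] }  — shift, reduce
  I9: { [E → g E E .] }  — reduce

No state contains more than one complete item.

Answer: No reduce-reduce conflicts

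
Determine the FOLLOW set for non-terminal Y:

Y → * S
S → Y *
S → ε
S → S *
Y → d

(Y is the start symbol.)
{ $, '*' }

Y is the start symbol, so $ ∈ FOLLOW(Y).
In S → Y *: Y is followed by '*', add FIRST('*') \ {ε} = { '*' }

Taking the union: FOLLOW(Y) = { $, '*' }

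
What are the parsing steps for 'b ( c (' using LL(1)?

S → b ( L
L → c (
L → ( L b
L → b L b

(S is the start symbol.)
Stack is shown with the top on the left.

Stack    Input      Action
--------------------------
S $      b ( c ( $  output S → b ( L
b ( L $  b ( c ( $  match 'b'
( L $    ( c ( $    match '('
L $      c ( $      output L → c (
c ( $    c ( $      match 'c'
( $      ( $        match '('
$        $          accept

The string is accepted.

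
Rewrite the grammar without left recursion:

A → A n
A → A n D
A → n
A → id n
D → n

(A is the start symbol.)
A is directly left-recursive. The standard transformation for
  A → A α₁ | ... | A α_m | β₁ | ... | β_n
is
  A  → β₁ A' | ... | β_n A'
  A' → α₁ A' | ... | α_m A' | ε

A → n becomes A → n A'
A → id n becomes A → id n A'
A → A n becomes A' → n A'
A → A n D becomes A' → n D A'
Add A' → ε

Productions for other non-terminals are unchanged:
  D → n

Resulting grammar:
A → n A'
A → id n A'
A' → n A'
A' → n D A'
A' → ε
D → n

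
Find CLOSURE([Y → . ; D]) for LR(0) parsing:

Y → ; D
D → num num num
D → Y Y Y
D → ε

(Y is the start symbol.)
Start with: [Y → . ; D]
The dot precedes the terminal ';', so nothing is added.

CLOSURE = { [Y → . ; D] }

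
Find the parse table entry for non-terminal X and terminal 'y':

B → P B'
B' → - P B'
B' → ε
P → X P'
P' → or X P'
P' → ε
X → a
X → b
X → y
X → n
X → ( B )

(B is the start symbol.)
To find M[X, 'y'], we find productions for X where 'y' is in the predict set (PREDICT(N → α) = (FIRST(α) \ {ε}) ∪ (FOLLOW(N) if α ⇒* ε)).

X → a: PREDICT = { 'a' }
X → b: PREDICT = { 'b' }
X → y: PREDICT = { 'y' }
  'y' is in predict set, so this production goes in M[X, 'y']
X → n: PREDICT = { 'n' }
X → ( B ): PREDICT = { '(' }

M[X, 'y'] = X → y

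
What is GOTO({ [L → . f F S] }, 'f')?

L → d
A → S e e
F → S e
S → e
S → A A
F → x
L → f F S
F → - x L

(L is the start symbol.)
GOTO(I, 'f') = CLOSURE({ [A → αX.β] : [A → α.Xβ] ∈ I, X = 'f' })

Items with dot before 'f', with the dot advanced:
  [L → . f F S] → [L → f . F S]
Closure of the advanced items:
  [L → f . F S] has the dot before F: add [F → . S e], [F → . x], [F → . - x L]
  [F → . S e] has the dot before S: add [S → . e], [S → . A A]
  [S → . A A] has the dot before A: add [A → . S e e]

GOTO = { [A → . S e e], [F → . - x L], [F → . S e], [F → . x], [L → f . F S], [S → . A A], [S → . e] }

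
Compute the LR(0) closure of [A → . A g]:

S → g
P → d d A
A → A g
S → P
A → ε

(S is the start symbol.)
{ [A → . A g], [A → .] }

To compute CLOSURE, for each item [A → α.Bβ] where B is a non-terminal, add [B → .γ] for all productions B → γ; repeat for the newly added items until nothing changes.

Start with: [A → . A g]
  [A → . A g] has the dot before A: add [A → .]
No further items can be added.

CLOSURE = { [A → . A g], [A → .] }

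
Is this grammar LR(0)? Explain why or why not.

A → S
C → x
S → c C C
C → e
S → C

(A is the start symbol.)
Augment with A' → A and build the canonical LR(0) collection (I0 = CLOSURE({[A' → . A]}), then GOTO on every symbol after a dot until no new states appear). It has 9 states:
  I0: { [A → . S], [A' → . A], [C → . e], [C → . x], [S → . C], [S → . c C C] }  — shift
  I1: { [A' → A .] }  — accept
  I2: { [S → C .] }  — reduce
  I3: { [A → S .] }  — reduce
  I4: { [C → . e], [C → . x], [S → c . C C] }  — shift
  I5: { [C → e .] }  — reduce
  I6: { [C → x .] }  — reduce
  I7: { [C → . e], [C → . x], [S → c C . C] }  — shift
  I8: { [S → c C C .] }  — reduce

Every state is either a pure shift/goto state or contains exactly one complete item and nothing to shift — no conflicts. The grammar is LR(0).

Answer: Yes, the grammar is LR(0)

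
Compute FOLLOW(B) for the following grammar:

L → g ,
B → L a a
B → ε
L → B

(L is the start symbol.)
In L → B: B is at the end, add FOLLOW(L)

The FOLLOW sets referred to above (computed the same way, to a fixed point):
  FOLLOW(L) = { $, 'a' }

Taking the union: FOLLOW(B) = { $, 'a' }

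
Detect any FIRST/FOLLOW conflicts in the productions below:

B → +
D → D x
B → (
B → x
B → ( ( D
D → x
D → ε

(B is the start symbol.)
A FIRST/FOLLOW conflict occurs when a non-terminal N has a nullable alternative N → β (β ⇒* ε) and another alternative N → α with FIRST(α) ∩ FOLLOW(N) ≠ ∅: on such a lookahead the parser cannot decide between expanding α and letting N vanish via β.

Nullable non-terminals: D.
FIRST sets used below: FIRST(D) = { 'x', ε }

D: nullable alternative(s) D → ε; FOLLOW(D) = { $, 'x' }
  D → D x: FIRST \ {ε} = { 'x' } — overlaps FOLLOW(D) on { 'x' }: CONFLICT
  D → x: FIRST \ {ε} = { 'x' } — overlaps FOLLOW(D) on { 'x' }: CONFLICT
  D → ε: FIRST \ {ε} = { } — this is the only nullable alternative, skip

B has no nullable alternative, so no FIRST/FOLLOW check is needed there.

So the grammar has 2 FIRST/FOLLOW conflicts (marked CONFLICT above).

Answer: Yes. D → D x with FOLLOW(D) on { 'x' }; D → x with FOLLOW(D) on { 'x' }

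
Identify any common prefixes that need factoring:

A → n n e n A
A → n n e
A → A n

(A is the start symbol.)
Yes, A has productions with common prefix 'n n e'

Left-factoring is needed when two productions for the same non-terminal
share a common prefix on the right-hand side.

Productions for A:
  A → n n e n A
  A → n n e
  A → A n

Found common prefix 'n n e' in productions for A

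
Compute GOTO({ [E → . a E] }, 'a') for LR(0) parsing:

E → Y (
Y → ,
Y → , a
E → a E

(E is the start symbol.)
GOTO(I, 'a') = CLOSURE({ [A → αX.β] : [A → α.Xβ] ∈ I, X = 'a' })

Items with dot before 'a', with the dot advanced:
  [E → . a E] → [E → a . E]
Closure of the advanced items:
  [E → a . E] has the dot before E: add [E → . Y (], [E → . a E]
  [E → . Y (] has the dot before Y: add [Y → . ,], [Y → . , a]

GOTO = { [E → . Y (], [E → . a E], [E → a . E], [Y → . , a], [Y → . ,] }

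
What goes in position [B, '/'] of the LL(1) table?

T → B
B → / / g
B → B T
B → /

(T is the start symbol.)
To find M[B, '/'], we find productions for B where '/' is in the predict set (PREDICT(N → α) = (FIRST(α) \ {ε}) ∪ (FOLLOW(N) if α ⇒* ε)).

Relevant sets:
  FIRST(B) = { '/' }

B → / / g: PREDICT = { '/' }
  '/' is in predict set, so this production goes in M[B, '/']
B → B T: PREDICT = { '/' }
  '/' is in predict set, so this production goes in M[B, '/']
B → /: PREDICT = { '/' }
  '/' is in predict set, so this production goes in M[B, '/']

M[B, '/'] = B → / / g, B → B T, B → /  (a multiply-defined cell — the grammar is not LL(1))

Answer: B → / / g, B → B T, B → /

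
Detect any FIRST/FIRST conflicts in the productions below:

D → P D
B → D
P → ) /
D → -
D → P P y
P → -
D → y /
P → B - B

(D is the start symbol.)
A FIRST/FIRST conflict occurs when two productions N → α and N → β for the same non-terminal have FIRST(α) ∩ FIRST(β) ≠ ∅ (with ε ∈ FIRST of a nullable right-hand side, so two nullable alternatives also conflict).

FIRST sets of the non-terminals at (or reachable through a nullable prefix from) the front of some alternative:
  FIRST(P) = { ')', '-', 'y' }
  FIRST(B) = { ')', '-', 'y' }

Productions for D:
  D → P D: FIRST = { ')', '-', 'y' }
  D → -: FIRST = { '-' }
  D → P P y: FIRST = { ')', '-', 'y' }
  D → y /: FIRST = { 'y' }
Productions for P:
  P → ) /: FIRST = { ')' }
  P → -: FIRST = { '-' }
  P → B - B: FIRST = { ')', '-', 'y' }
B has only one production, so no FIRST/FIRST conflict is possible there.

Conflict for D: D → P D and D → -
  Overlap: { '-' }
Conflict for D: D → P D and D → P P y
  Overlap: { ')', '-', 'y' }
Conflict for D: D → P D and D → y /
  Overlap: { 'y' }
Conflict for D: D → - and D → P P y
  Overlap: { '-' }
Conflict for D: D → P P y and D → y /
  Overlap: { 'y' }
Conflict for P: P → ) / and P → B - B
  Overlap: { ')' }
Conflict for P: P → - and P → B - B
  Overlap: { '-' }

Answer: Yes. D → P D / D → '-' on { '-' }; D → P D / D → P P y on { ')', '-', 'y' }; D → P D / D → y '/' on { 'y' }; D → '-' / D → P P y on { '-' }; D → P P y / D → y '/' on { 'y' }; P → ')' '/' / P → B '-' B on { ')' }; P → '-' / P → B '-' B on { '-' }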